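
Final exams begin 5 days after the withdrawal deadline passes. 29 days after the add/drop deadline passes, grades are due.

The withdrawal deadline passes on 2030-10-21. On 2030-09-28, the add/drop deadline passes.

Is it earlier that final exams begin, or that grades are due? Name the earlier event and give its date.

Final exams begin — 2030-10-26

The withdrawal deadline passes: Oct 21, 2030.
Final exams begin: Oct 21, 2030 + 5 days = Oct 26, 2030.
The add/drop deadline passes: Sep 28, 2030.
Grades are due: Sep 28, 2030 + 29 days = Oct 27, 2030.
Comparing: final exams begin on Oct 26, 2030 vs grades are due on Oct 27, 2030. Earlier: final exams begin.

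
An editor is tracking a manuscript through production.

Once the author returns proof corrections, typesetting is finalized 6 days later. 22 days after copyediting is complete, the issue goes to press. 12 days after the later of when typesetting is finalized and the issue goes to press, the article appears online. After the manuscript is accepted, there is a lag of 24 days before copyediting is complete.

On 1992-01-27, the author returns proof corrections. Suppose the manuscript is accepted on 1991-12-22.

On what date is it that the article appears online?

The author returns proof corrections: Jan 27, 1992.
Typesetting is finalized: Jan 27, 1992 + 6 days = Feb 2, 1992.
The manuscript is accepted: Dec 22, 1991.
Copyediting is complete: Dec 22, 1991 + 24 days = Jan 15, 1992.
The issue goes to press: Jan 15, 1992 + 22 days = Feb 6, 1992.
Both prerequisites met — typesetting is finalized (Feb 2, 1992), the issue goes to press (Feb 6, 1992); the later is Feb 6, 1992.
The article appears online: Feb 6, 1992 + 12 days = Feb 18, 1992.

1992-02-18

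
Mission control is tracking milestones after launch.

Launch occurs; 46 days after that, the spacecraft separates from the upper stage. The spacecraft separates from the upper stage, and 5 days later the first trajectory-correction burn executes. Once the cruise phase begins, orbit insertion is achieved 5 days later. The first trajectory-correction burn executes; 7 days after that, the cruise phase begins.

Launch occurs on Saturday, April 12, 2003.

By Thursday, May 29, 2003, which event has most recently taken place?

The spacecraft separates from the upper stage

Launch occurs: Apr 12, 2003.
The spacecraft separates from the upper stage: Apr 12, 2003 + 46 days = May 28, 2003.
The first trajectory-correction burn executes: May 28, 2003 + 5 days = Jun 2, 2003.
The cruise phase begins: Jun 2, 2003 + 7 days = Jun 9, 2003.
Orbit insertion is achieved: Jun 9, 2003 + 5 days = Jun 14, 2003.
May 29, 2003 falls between when the spacecraft separates from the upper stage (May 28, 2003) and when the first trajectory-correction burn executes (Jun 2, 2003).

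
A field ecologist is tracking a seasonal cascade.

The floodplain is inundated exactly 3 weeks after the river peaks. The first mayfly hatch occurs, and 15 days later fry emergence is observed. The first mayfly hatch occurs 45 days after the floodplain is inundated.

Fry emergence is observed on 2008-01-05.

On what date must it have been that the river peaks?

2007-10-16

Fry emergence is observed: Jan 5, 2008.
The first mayfly hatch occurs: Jan 5, 2008 − 15 days = Dec 21, 2007.
The floodplain is inundated: Dec 21, 2007 − 45 days = Nov 6, 2007.
The river peaks: Nov 6, 2007 − 3 weeks = Oct 16, 2007.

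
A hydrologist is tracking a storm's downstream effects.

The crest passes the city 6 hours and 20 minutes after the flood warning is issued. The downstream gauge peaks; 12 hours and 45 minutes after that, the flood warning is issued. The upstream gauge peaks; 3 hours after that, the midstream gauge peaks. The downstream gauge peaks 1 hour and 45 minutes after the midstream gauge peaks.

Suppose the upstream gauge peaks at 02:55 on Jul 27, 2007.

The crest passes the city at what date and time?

02:45 on Jul 28, 2007

The upstream gauge peaks: 02:55 Jul 27, 2007.
The midstream gauge peaks: 02:55 Jul 27, 2007 + 3h = 05:55 Jul 27, 2007.
The downstream gauge peaks: 05:55 Jul 27, 2007 + 1h45m = 07:40 Jul 27, 2007.
The flood warning is issued: 07:40 Jul 27, 2007 + 12h45m = 20:25 Jul 27, 2007.
The crest passes the city: 20:25 Jul 27, 2007 + 6h20m = 02:45 Jul 28, 2007.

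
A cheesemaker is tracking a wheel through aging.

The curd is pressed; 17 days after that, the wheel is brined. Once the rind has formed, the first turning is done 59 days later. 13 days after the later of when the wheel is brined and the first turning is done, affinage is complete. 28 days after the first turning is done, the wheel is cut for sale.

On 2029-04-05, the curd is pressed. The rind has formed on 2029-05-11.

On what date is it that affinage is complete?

The curd is pressed: Apr 5, 2029.
The wheel is brined: Apr 5, 2029 + 17 days = Apr 22, 2029.
The rind has formed: May 11, 2029.
The first turning is done: May 11, 2029 + 59 days = Jul 9, 2029.
Both prerequisites met — the wheel is brined (Apr 22, 2029), the first turning is done (Jul 9, 2029); the later is Jul 9, 2029.
Affinage is complete: Jul 9, 2029 + 13 days = Jul 22, 2029.

2029-07-22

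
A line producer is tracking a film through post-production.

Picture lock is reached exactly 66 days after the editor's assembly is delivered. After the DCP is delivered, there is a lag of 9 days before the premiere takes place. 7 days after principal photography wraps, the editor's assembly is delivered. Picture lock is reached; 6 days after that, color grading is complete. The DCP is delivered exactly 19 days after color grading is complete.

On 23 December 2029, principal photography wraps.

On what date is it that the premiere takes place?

9 April 2030

Principal photography wraps: Dec 23, 2029.
The editor's assembly is delivered: Dec 23, 2029 + 7 days = Dec 30, 2029.
Picture lock is reached: Dec 30, 2029 + 66 days = Mar 6, 2030.
Color grading is complete: Mar 6, 2030 + 6 days = Mar 12, 2030.
The DCP is delivered: Mar 12, 2030 + 19 days = Mar 31, 2030.
The premiere takes place: Mar 31, 2030 + 9 days = Apr 9, 2030.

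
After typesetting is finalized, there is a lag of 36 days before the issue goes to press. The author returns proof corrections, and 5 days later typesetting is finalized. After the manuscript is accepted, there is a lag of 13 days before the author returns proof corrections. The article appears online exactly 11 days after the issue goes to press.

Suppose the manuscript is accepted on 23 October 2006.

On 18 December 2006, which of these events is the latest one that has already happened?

The issue goes to press

The manuscript is accepted: Oct 23, 2006.
The author returns proof corrections: Oct 23, 2006 + 13 days = Nov 5, 2006.
Typesetting is finalized: Nov 5, 2006 + 5 days = Nov 10, 2006.
The issue goes to press: Nov 10, 2006 + 36 days = Dec 16, 2006.
The article appears online: Dec 16, 2006 + 11 days = Dec 27, 2006.
Dec 18, 2006 falls between when the issue goes to press (Dec 16, 2006) and when the article appears online (Dec 27, 2006).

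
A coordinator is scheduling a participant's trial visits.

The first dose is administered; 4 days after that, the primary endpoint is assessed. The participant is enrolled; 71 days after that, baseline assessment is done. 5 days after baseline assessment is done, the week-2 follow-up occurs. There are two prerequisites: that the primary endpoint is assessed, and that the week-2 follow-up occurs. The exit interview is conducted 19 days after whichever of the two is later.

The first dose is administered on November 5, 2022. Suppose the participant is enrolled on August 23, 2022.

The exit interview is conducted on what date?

November 28, 2022

The first dose is administered: Nov 5, 2022.
The primary endpoint is assessed: Nov 5, 2022 + 4 days = Nov 9, 2022.
The participant is enrolled: Aug 23, 2022.
Baseline assessment is done: Aug 23, 2022 + 71 days = Nov 2, 2022.
The week-2 follow-up occurs: Nov 2, 2022 + 5 days = Nov 7, 2022.
Both prerequisites met — the primary endpoint is assessed (Nov 9, 2022), the week-2 follow-up occurs (Nov 7, 2022); the later is Nov 9, 2022.
The exit interview is conducted: Nov 9, 2022 + 19 days = Nov 28, 2022.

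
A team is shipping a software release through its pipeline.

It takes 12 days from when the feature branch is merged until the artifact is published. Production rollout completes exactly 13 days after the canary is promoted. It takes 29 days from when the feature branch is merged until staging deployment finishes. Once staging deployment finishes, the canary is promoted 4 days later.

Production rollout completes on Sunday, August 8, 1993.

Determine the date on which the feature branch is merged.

Production rollout completes: Aug 8, 1993.
The canary is promoted: Aug 8, 1993 − 13 days = Jul 26, 1993.
Staging deployment finishes: Jul 26, 1993 − 4 days = Jul 22, 1993.
The feature branch is merged: Jul 22, 1993 − 29 days = Jun 23, 1993.

Wednesday, June 23, 1993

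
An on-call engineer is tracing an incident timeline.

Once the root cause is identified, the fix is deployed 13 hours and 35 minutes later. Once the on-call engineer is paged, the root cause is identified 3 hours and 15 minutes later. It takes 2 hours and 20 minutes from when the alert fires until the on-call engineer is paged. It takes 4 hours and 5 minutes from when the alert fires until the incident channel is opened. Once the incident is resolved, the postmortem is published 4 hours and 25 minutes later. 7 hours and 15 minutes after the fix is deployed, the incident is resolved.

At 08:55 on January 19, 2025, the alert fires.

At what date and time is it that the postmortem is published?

15:45 on January 20, 2025

The alert fires: 08:55 Jan 19, 2025.
The on-call engineer is paged: 08:55 Jan 19, 2025 + 2h20m = 11:15 Jan 19, 2025.
The root cause is identified: 11:15 Jan 19, 2025 + 3h15m = 14:30 Jan 19, 2025.
The fix is deployed: 14:30 Jan 19, 2025 + 13h35m = 04:05 Jan 20, 2025.
The incident is resolved: 04:05 Jan 20, 2025 + 7h15m = 11:20 Jan 20, 2025.
The postmortem is published: 11:20 Jan 20, 2025 + 4h25m = 15:45 Jan 20, 2025.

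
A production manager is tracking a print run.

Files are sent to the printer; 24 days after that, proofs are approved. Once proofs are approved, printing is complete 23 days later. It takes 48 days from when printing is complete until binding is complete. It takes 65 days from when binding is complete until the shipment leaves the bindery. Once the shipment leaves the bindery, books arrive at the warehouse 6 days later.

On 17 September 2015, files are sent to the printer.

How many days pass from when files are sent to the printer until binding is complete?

95 days

Causal path: files are sent to the printer → proofs are approved → printing is complete → binding is complete.
Total delay along the path: 24 + 23 + 48 = 95 days.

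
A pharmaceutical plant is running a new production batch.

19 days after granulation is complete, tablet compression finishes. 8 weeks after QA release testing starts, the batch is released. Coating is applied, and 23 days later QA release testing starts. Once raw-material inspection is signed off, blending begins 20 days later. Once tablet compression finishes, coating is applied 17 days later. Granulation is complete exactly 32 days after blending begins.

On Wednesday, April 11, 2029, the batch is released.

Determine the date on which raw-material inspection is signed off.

Thursday, October 26, 2028

The batch is released: Apr 11, 2029.
QA release testing starts: Apr 11, 2029 − 8 weeks = Feb 14, 2029.
Coating is applied: Feb 14, 2029 − 23 days = Jan 22, 2029.
Tablet compression finishes: Jan 22, 2029 − 17 days = Jan 5, 2029.
Granulation is complete: Jan 5, 2029 − 19 days = Dec 17, 2028.
Blending begins: Dec 17, 2028 − 32 days = Nov 15, 2028.
Raw-material inspection is signed off: Nov 15, 2028 − 20 days = Oct 26, 2028.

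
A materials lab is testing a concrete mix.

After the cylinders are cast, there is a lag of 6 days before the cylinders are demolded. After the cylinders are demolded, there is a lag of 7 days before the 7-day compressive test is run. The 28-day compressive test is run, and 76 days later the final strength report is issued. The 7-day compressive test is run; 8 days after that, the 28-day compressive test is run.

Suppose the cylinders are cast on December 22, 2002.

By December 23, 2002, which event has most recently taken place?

The cylinders are cast: Dec 22, 2002.
The cylinders are demolded: Dec 22, 2002 + 6 days = Dec 28, 2002.
The 7-day compressive test is run: Dec 28, 2002 + 7 days = Jan 4, 2003.
The 28-day compressive test is run: Jan 4, 2003 + 8 days = Jan 12, 2003.
The final strength report is issued: Jan 12, 2003 + 76 days = Mar 29, 2003.
Dec 23, 2002 falls between when the cylinders are cast (Dec 22, 2002) and when the cylinders are demolded (Dec 28, 2002).

The cylinders are cast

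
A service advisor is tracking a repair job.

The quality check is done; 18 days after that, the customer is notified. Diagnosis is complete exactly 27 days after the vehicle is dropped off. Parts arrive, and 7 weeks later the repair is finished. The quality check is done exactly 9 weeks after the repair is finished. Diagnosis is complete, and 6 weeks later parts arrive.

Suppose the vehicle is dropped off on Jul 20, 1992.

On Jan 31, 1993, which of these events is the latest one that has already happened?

The vehicle is dropped off: Jul 20, 1992.
Diagnosis is complete: Jul 20, 1992 + 27 days = Aug 16, 1992.
Parts arrive: Aug 16, 1992 + 6 weeks = Sep 27, 1992.
The repair is finished: Sep 27, 1992 + 7 weeks = Nov 15, 1992.
The quality check is done: Nov 15, 1992 + 9 weeks = Jan 17, 1993.
The customer is notified: Jan 17, 1993 + 18 days = Feb 4, 1993.
Jan 31, 1993 falls between when the quality check is done (Jan 17, 1993) and when the customer is notified (Feb 4, 1993).

The quality check is done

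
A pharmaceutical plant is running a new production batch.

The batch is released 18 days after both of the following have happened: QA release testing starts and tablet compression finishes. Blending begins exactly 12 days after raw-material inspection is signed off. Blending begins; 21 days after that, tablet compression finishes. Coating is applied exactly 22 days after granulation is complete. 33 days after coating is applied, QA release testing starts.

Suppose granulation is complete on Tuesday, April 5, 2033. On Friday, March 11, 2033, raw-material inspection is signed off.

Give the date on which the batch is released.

Granulation is complete: Apr 5, 2033.
Coating is applied: Apr 5, 2033 + 22 days = Apr 27, 2033.
QA release testing starts: Apr 27, 2033 + 33 days = May 30, 2033.
Raw-material inspection is signed off: Mar 11, 2033.
Blending begins: Mar 11, 2033 + 12 days = Mar 23, 2033.
Tablet compression finishes: Mar 23, 2033 + 21 days = Apr 13, 2033.
Both prerequisites met — QA release testing starts (May 30, 2033), tablet compression finishes (Apr 13, 2033); the later is May 30, 2033.
The batch is released: May 30, 2033 + 18 days = Jun 17, 2033.

Friday, June 17, 2033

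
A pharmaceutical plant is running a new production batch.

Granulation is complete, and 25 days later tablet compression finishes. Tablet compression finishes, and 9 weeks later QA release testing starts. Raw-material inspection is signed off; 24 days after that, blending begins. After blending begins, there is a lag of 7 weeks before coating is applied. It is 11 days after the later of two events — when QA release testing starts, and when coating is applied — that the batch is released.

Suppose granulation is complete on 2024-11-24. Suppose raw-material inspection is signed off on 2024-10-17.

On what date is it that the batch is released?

Granulation is complete: Nov 24, 2024.
Tablet compression finishes: Nov 24, 2024 + 25 days = Dec 19, 2024.
QA release testing starts: Dec 19, 2024 + 9 weeks = Feb 20, 2025.
Raw-material inspection is signed off: Oct 17, 2024.
Blending begins: Oct 17, 2024 + 24 days = Nov 10, 2024.
Coating is applied: Nov 10, 2024 + 7 weeks = Dec 29, 2024.
Both prerequisites met — QA release testing starts (Feb 20, 2025), coating is applied (Dec 29, 2024); the later is Feb 20, 2025.
The batch is released: Feb 20, 2025 + 11 days = Mar 3, 2025.

2025-03-03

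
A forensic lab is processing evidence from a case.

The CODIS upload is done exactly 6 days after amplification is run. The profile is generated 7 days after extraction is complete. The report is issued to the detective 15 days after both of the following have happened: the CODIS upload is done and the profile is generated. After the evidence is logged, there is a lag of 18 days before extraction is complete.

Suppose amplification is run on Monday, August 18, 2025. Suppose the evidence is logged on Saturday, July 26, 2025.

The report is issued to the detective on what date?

Monday, September 8, 2025

Amplification is run: Aug 18, 2025.
The CODIS upload is done: Aug 18, 2025 + 6 days = Aug 24, 2025.
The evidence is logged: Jul 26, 2025.
Extraction is complete: Jul 26, 2025 + 18 days = Aug 13, 2025.
The profile is generated: Aug 13, 2025 + 7 days = Aug 20, 2025.
Both prerequisites met — the CODIS upload is done (Aug 24, 2025), the profile is generated (Aug 20, 2025); the later is Aug 24, 2025.
The report is issued to the detective: Aug 24, 2025 + 15 days = Sep 8, 2025.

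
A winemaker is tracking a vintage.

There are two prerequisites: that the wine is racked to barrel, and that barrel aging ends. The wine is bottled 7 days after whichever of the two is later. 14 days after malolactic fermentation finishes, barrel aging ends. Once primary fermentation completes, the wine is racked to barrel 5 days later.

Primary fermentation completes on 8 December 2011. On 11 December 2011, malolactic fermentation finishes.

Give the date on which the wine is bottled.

1 January 2012

Primary fermentation completes: Dec 8, 2011.
The wine is racked to barrel: Dec 8, 2011 + 5 days = Dec 13, 2011.
Malolactic fermentation finishes: Dec 11, 2011.
Barrel aging ends: Dec 11, 2011 + 14 days = Dec 25, 2011.
Both prerequisites met — the wine is racked to barrel (Dec 13, 2011), barrel aging ends (Dec 25, 2011); the later is Dec 25, 2011.
The wine is bottled: Dec 25, 2011 + 7 days = Jan 1, 2012.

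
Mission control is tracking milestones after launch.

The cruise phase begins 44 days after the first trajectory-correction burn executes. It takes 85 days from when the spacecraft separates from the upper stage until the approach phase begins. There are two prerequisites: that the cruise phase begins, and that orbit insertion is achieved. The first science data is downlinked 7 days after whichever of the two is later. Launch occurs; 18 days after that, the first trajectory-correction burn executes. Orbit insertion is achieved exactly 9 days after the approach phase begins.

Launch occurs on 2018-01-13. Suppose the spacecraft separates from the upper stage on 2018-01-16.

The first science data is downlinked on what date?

Launch occurs: Jan 13, 2018.
The first trajectory-correction burn executes: Jan 13, 2018 + 18 days = Jan 31, 2018.
The cruise phase begins: Jan 31, 2018 + 44 days = Mar 16, 2018.
The spacecraft separates from the upper stage: Jan 16, 2018.
The approach phase begins: Jan 16, 2018 + 85 days = Apr 11, 2018.
Orbit insertion is achieved: Apr 11, 2018 + 9 days = Apr 20, 2018.
Both prerequisites met — the cruise phase begins (Mar 16, 2018), orbit insertion is achieved (Apr 20, 2018); the later is Apr 20, 2018.
The first science data is downlinked: Apr 20, 2018 + 7 days = Apr 27, 2018.

2018-04-27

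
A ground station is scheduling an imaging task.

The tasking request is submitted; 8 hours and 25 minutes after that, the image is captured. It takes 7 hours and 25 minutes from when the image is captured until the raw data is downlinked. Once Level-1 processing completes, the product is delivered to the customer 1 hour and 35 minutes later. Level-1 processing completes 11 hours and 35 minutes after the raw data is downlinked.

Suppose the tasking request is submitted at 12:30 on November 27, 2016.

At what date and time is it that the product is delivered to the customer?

The tasking request is submitted: 12:30 Nov 27, 2016.
The image is captured: 12:30 Nov 27, 2016 + 8h25m = 20:55 Nov 27, 2016.
The raw data is downlinked: 20:55 Nov 27, 2016 + 7h25m = 04:20 Nov 28, 2016.
Level-1 processing completes: 04:20 Nov 28, 2016 + 11h35m = 15:55 Nov 28, 2016.
The product is delivered to the customer: 15:55 Nov 28, 2016 + 1h35m = 17:30 Nov 28, 2016.

17:30 on November 28, 2016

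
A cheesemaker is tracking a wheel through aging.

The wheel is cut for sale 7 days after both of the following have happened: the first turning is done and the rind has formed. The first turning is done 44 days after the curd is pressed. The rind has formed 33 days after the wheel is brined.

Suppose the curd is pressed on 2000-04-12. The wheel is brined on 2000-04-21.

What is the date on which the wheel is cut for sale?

2000-06-02

The curd is pressed: Apr 12, 2000.
The first turning is done: Apr 12, 2000 + 44 days = May 26, 2000.
The wheel is brined: Apr 21, 2000.
The rind has formed: Apr 21, 2000 + 33 days = May 24, 2000.
Both prerequisites met — the first turning is done (May 26, 2000), the rind has formed (May 24, 2000); the later is May 26, 2000.
The wheel is cut for sale: May 26, 2000 + 7 days = Jun 2, 2000.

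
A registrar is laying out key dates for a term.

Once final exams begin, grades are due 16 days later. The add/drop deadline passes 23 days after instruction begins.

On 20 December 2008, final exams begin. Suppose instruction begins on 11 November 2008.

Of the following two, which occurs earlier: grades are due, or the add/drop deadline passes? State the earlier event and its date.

The add/drop deadline passes — 4 December 2008

Final exams begin: Dec 20, 2008.
Grades are due: Dec 20, 2008 + 16 days = Jan 5, 2009.
Instruction begins: Nov 11, 2008.
The add/drop deadline passes: Nov 11, 2008 + 23 days = Dec 4, 2008.
Comparing: grades are due on Jan 5, 2009 vs the add/drop deadline passes on Dec 4, 2008. Earlier: the add/drop deadline passes.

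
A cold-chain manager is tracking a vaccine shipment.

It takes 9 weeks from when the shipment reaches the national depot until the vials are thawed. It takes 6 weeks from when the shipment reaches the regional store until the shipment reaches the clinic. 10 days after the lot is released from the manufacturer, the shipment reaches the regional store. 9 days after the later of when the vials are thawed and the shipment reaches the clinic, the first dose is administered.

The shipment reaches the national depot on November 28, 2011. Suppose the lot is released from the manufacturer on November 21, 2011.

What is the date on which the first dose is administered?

February 8, 2012

The shipment reaches the national depot: Nov 28, 2011.
The vials are thawed: Nov 28, 2011 + 9 weeks = Jan 30, 2012.
The lot is released from the manufacturer: Nov 21, 2011.
The shipment reaches the regional store: Nov 21, 2011 + 10 days = Dec 1, 2011.
The shipment reaches the clinic: Dec 1, 2011 + 6 weeks = Jan 12, 2012.
Both prerequisites met — the vials are thawed (Jan 30, 2012), the shipment reaches the clinic (Jan 12, 2012); the later is Jan 30, 2012.
The first dose is administered: Jan 30, 2012 + 9 days = Feb 8, 2012.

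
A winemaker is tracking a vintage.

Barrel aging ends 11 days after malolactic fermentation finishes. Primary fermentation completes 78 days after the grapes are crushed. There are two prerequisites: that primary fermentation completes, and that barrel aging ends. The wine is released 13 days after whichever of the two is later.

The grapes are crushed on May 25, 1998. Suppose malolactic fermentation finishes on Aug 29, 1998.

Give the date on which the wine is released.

The grapes are crushed: May 25, 1998.
Primary fermentation completes: May 25, 1998 + 78 days = Aug 11, 1998.
Malolactic fermentation finishes: Aug 29, 1998.
Barrel aging ends: Aug 29, 1998 + 11 days = Sep 9, 1998.
Both prerequisites met — primary fermentation completes (Aug 11, 1998), barrel aging ends (Sep 9, 1998); the later is Sep 9, 1998.
The wine is released: Sep 9, 1998 + 13 days = Sep 22, 1998.

Sep 22, 1998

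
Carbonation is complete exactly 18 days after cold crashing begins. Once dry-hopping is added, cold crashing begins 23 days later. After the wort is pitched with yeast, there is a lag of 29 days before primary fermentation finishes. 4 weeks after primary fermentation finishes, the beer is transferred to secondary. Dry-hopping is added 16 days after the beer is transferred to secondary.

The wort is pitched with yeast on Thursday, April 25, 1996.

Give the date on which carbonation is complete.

The wort is pitched with yeast: Apr 25, 1996.
Primary fermentation finishes: Apr 25, 1996 + 29 days = May 24, 1996.
The beer is transferred to secondary: May 24, 1996 + 4 weeks = Jun 21, 1996.
Dry-hopping is added: Jun 21, 1996 + 16 days = Jul 7, 1996.
Cold crashing begins: Jul 7, 1996 + 23 days = Jul 30, 1996.
Carbonation is complete: Jul 30, 1996 + 18 days = Aug 17, 1996.

Saturday, August 17, 1996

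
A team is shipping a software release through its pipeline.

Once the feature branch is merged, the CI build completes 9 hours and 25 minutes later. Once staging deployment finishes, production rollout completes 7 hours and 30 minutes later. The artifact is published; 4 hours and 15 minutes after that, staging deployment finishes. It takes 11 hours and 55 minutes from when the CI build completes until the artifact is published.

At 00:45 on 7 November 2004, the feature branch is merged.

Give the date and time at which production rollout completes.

09:50 on 8 November 2004

The feature branch is merged: 00:45 Nov 7, 2004.
The CI build completes: 00:45 Nov 7, 2004 + 9h25m = 10:10 Nov 7, 2004.
The artifact is published: 10:10 Nov 7, 2004 + 11h55m = 22:05 Nov 7, 2004.
Staging deployment finishes: 22:05 Nov 7, 2004 + 4h15m = 02:20 Nov 8, 2004.
Production rollout completes: 02:20 Nov 8, 2004 + 7h30m = 09:50 Nov 8, 2004.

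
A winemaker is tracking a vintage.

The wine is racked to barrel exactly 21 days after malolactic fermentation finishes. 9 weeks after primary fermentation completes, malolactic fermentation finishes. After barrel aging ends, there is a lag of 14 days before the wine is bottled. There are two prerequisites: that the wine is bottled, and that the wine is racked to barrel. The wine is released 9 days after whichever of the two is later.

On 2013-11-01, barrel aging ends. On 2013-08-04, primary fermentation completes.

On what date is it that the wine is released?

Barrel aging ends: Nov 1, 2013.
The wine is bottled: Nov 1, 2013 + 14 days = Nov 15, 2013.
Primary fermentation completes: Aug 4, 2013.
Malolactic fermentation finishes: Aug 4, 2013 + 9 weeks = Oct 6, 2013.
The wine is racked to barrel: Oct 6, 2013 + 21 days = Oct 27, 2013.
Both prerequisites met — the wine is bottled (Nov 15, 2013), the wine is racked to barrel (Oct 27, 2013); the later is Nov 15, 2013.
The wine is released: Nov 15, 2013 + 9 days = Nov 24, 2013.

2013-11-24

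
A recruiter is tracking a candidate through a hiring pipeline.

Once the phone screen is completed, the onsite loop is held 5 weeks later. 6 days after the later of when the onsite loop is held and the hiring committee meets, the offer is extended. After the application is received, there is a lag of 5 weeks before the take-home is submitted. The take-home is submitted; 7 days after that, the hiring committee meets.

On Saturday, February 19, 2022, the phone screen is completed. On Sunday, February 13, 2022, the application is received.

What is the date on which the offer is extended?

Saturday, April 2, 2022

The phone screen is completed: Feb 19, 2022.
The onsite loop is held: Feb 19, 2022 + 5 weeks = Mar 26, 2022.
The application is received: Feb 13, 2022.
The take-home is submitted: Feb 13, 2022 + 5 weeks = Mar 20, 2022.
The hiring committee meets: Mar 20, 2022 + 7 days = Mar 27, 2022.
Both prerequisites met — the onsite loop is held (Mar 26, 2022), the hiring committee meets (Mar 27, 2022); the later is Mar 27, 2022.
The offer is extended: Mar 27, 2022 + 6 days = Apr 2, 2022.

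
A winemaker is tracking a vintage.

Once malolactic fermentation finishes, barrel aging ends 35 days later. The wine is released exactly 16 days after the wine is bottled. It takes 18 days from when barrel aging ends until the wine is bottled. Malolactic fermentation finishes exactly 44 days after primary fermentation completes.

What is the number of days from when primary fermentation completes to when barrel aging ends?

79 days

Causal path: primary fermentation completes → malolactic fermentation finishes → barrel aging ends.
Total delay along the path: 44 + 35 = 79 days.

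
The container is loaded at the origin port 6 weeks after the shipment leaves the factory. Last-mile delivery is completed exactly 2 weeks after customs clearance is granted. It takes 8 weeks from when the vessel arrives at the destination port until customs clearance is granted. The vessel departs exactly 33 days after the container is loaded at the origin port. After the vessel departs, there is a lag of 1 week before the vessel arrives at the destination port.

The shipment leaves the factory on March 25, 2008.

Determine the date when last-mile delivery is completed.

August 24, 2008

The shipment leaves the factory: Mar 25, 2008.
The container is loaded at the origin port: Mar 25, 2008 + 6 weeks = May 6, 2008.
The vessel departs: May 6, 2008 + 33 days = Jun 8, 2008.
The vessel arrives at the destination port: Jun 8, 2008 + 1 week = Jun 15, 2008.
Customs clearance is granted: Jun 15, 2008 + 8 weeks = Aug 10, 2008.
Last-mile delivery is completed: Aug 10, 2008 + 2 weeks = Aug 24, 2008.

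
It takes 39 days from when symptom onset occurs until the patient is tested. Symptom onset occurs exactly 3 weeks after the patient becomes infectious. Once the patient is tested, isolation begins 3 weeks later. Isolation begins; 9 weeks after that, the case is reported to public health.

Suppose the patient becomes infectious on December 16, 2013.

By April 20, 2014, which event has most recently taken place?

The patient becomes infectious: Dec 16, 2013.
Symptom onset occurs: Dec 16, 2013 + 3 weeks = Jan 6, 2014.
The patient is tested: Jan 6, 2014 + 39 days = Feb 14, 2014.
Isolation begins: Feb 14, 2014 + 3 weeks = Mar 7, 2014.
The case is reported to public health: Mar 7, 2014 + 9 weeks = May 9, 2014.
Apr 20, 2014 falls between when isolation begins (Mar 7, 2014) and when the case is reported to public health (May 9, 2014).

Isolation begins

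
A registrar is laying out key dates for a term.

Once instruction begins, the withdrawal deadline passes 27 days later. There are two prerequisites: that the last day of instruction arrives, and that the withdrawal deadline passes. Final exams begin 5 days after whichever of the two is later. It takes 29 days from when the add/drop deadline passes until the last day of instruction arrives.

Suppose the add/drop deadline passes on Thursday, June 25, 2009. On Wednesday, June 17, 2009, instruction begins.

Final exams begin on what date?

The add/drop deadline passes: Jun 25, 2009.
The last day of instruction arrives: Jun 25, 2009 + 29 days = Jul 24, 2009.
Instruction begins: Jun 17, 2009.
The withdrawal deadline passes: Jun 17, 2009 + 27 days = Jul 14, 2009.
Both prerequisites met — the last day of instruction arrives (Jul 24, 2009), the withdrawal deadline passes (Jul 14, 2009); the later is Jul 24, 2009.
Final exams begin: Jul 24, 2009 + 5 days = Jul 29, 2009.

Wednesday, July 29, 2009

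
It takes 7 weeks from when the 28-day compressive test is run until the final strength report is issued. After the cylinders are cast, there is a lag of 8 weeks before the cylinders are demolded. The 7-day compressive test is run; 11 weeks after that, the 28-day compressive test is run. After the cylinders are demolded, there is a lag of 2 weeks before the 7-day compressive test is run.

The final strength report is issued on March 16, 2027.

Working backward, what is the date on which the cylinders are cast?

September 1, 2026

The final strength report is issued: Mar 16, 2027.
The 28-day compressive test is run: Mar 16, 2027 − 7 weeks = Jan 26, 2027.
The 7-day compressive test is run: Jan 26, 2027 − 11 weeks = Nov 10, 2026.
The cylinders are demolded: Nov 10, 2026 − 2 weeks = Oct 27, 2026.
The cylinders are cast: Oct 27, 2026 − 8 weeks = Sep 1, 2026.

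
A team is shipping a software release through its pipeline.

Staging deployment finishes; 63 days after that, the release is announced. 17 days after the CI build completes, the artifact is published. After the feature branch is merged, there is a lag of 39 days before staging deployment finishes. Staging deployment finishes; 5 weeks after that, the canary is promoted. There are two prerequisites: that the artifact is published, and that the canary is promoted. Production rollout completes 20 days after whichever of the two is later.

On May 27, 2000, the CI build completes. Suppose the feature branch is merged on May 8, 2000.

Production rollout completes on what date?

The CI build completes: May 27, 2000.
The artifact is published: May 27, 2000 + 17 days = Jun 13, 2000.
The feature branch is merged: May 8, 2000.
Staging deployment finishes: May 8, 2000 + 39 days = Jun 16, 2000.
The canary is promoted: Jun 16, 2000 + 5 weeks = Jul 21, 2000.
Both prerequisites met — the artifact is published (Jun 13, 2000), the canary is promoted (Jul 21, 2000); the later is Jul 21, 2000.
Production rollout completes: Jul 21, 2000 + 20 days = Aug 10, 2000.

Aug 10, 2000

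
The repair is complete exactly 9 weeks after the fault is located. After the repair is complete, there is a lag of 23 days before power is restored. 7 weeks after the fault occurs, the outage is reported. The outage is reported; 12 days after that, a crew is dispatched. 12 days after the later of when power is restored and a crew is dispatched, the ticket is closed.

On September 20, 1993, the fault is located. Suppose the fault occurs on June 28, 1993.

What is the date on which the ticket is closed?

December 27, 1993

The fault is located: Sep 20, 1993.
The repair is complete: Sep 20, 1993 + 9 weeks = Nov 22, 1993.
Power is restored: Nov 22, 1993 + 23 days = Dec 15, 1993.
The fault occurs: Jun 28, 1993.
The outage is reported: Jun 28, 1993 + 7 weeks = Aug 16, 1993.
A crew is dispatched: Aug 16, 1993 + 12 days = Aug 28, 1993.
Both prerequisites met — power is restored (Dec 15, 1993), a crew is dispatched (Aug 28, 1993); the later is Dec 15, 1993.
The ticket is closed: Dec 15, 1993 + 12 days = Dec 27, 1993.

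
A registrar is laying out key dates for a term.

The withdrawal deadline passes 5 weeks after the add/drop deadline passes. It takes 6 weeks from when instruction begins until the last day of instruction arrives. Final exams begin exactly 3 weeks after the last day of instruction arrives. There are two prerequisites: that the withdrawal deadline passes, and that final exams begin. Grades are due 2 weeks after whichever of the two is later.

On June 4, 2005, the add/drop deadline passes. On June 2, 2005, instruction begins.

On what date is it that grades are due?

August 18, 2005

The add/drop deadline passes: Jun 4, 2005.
The withdrawal deadline passes: Jun 4, 2005 + 5 weeks = Jul 9, 2005.
Instruction begins: Jun 2, 2005.
The last day of instruction arrives: Jun 2, 2005 + 6 weeks = Jul 14, 2005.
Final exams begin: Jul 14, 2005 + 3 weeks = Aug 4, 2005.
Both prerequisites met — the withdrawal deadline passes (Jul 9, 2005), final exams begin (Aug 4, 2005); the later is Aug 4, 2005.
Grades are due: Aug 4, 2005 + 2 weeks = Aug 18, 2005.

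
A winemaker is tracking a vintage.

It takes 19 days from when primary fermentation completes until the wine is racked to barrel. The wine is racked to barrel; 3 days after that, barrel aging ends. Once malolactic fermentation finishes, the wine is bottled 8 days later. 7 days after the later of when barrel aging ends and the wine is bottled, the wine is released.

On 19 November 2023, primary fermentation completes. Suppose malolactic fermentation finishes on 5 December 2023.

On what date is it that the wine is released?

20 December 2023

Primary fermentation completes: Nov 19, 2023.
The wine is racked to barrel: Nov 19, 2023 + 19 days = Dec 8, 2023.
Barrel aging ends: Dec 8, 2023 + 3 days = Dec 11, 2023.
Malolactic fermentation finishes: Dec 5, 2023.
The wine is bottled: Dec 5, 2023 + 8 days = Dec 13, 2023.
Both prerequisites met — barrel aging ends (Dec 11, 2023), the wine is bottled (Dec 13, 2023); the later is Dec 13, 2023.
The wine is released: Dec 13, 2023 + 7 days = Dec 20, 2023.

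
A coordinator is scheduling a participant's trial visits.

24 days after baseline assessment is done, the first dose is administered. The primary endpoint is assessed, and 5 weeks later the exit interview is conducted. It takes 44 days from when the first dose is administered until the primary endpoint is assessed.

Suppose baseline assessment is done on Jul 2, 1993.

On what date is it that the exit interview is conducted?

Oct 13, 1993

Baseline assessment is done: Jul 2, 1993.
The first dose is administered: Jul 2, 1993 + 24 days = Jul 26, 1993.
The primary endpoint is assessed: Jul 26, 1993 + 44 days = Sep 8, 1993.
The exit interview is conducted: Sep 8, 1993 + 5 weeks = Oct 13, 1993.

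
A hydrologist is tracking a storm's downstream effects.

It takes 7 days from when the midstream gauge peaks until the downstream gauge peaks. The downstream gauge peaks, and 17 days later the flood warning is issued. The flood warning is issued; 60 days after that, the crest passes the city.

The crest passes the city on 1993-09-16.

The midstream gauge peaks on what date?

1993-06-24

The crest passes the city: Sep 16, 1993.
The flood warning is issued: Sep 16, 1993 − 60 days = Jul 18, 1993.
The downstream gauge peaks: Jul 18, 1993 − 17 days = Jul 1, 1993.
The midstream gauge peaks: Jul 1, 1993 − 7 days = Jun 24, 1993.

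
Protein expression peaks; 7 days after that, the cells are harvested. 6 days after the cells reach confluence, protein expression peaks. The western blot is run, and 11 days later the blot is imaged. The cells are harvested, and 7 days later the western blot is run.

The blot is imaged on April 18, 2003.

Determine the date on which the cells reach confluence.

March 18, 2003

The blot is imaged: Apr 18, 2003.
The western blot is run: Apr 18, 2003 − 11 days = Apr 7, 2003.
The cells are harvested: Apr 7, 2003 − 7 days = Mar 31, 2003.
Protein expression peaks: Mar 31, 2003 − 7 days = Mar 24, 2003.
The cells reach confluence: Mar 24, 2003 − 6 days = Mar 18, 2003.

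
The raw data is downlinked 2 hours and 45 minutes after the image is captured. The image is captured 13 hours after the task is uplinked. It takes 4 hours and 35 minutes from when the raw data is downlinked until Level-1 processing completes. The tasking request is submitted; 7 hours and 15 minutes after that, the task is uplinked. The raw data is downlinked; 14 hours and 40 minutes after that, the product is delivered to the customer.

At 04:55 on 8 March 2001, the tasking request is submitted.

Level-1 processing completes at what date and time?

The tasking request is submitted: 04:55 Mar 8, 2001.
The task is uplinked: 04:55 Mar 8, 2001 + 7h15m = 12:10 Mar 8, 2001.
The image is captured: 12:10 Mar 8, 2001 + 13h = 01:10 Mar 9, 2001.
The raw data is downlinked: 01:10 Mar 9, 2001 + 2h45m = 03:55 Mar 9, 2001.
Level-1 processing completes: 03:55 Mar 9, 2001 + 4h35m = 08:30 Mar 9, 2001.

08:30 on 9 March 2001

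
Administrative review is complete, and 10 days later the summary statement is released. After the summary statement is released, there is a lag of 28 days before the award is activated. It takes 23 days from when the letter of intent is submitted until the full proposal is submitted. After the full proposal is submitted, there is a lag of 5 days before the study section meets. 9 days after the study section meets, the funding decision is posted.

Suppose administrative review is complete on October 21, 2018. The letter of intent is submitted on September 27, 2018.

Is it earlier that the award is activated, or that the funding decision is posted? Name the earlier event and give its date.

Administrative review is complete: Oct 21, 2018.
The summary statement is released: Oct 21, 2018 + 10 days = Oct 31, 2018.
The award is activated: Oct 31, 2018 + 28 days = Nov 28, 2018.
The letter of intent is submitted: Sep 27, 2018.
The full proposal is submitted: Sep 27, 2018 + 23 days = Oct 20, 2018.
The study section meets: Oct 20, 2018 + 5 days = Oct 25, 2018.
The funding decision is posted: Oct 25, 2018 + 9 days = Nov 3, 2018.
Comparing: the award is activated on Nov 28, 2018 vs the funding decision is posted on Nov 3, 2018. Earlier: the funding decision is posted.

The funding decision is posted — November 3, 2018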